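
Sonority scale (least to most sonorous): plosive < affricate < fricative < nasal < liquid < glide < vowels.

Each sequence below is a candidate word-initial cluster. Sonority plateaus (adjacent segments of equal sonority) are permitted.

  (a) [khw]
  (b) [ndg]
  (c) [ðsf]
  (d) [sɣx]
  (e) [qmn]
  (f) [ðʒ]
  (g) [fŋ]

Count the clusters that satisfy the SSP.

6

(a) [khw]: profile 1-3-6 — obeys.
(b) [ndg]: profile 4-1-1 — violates.
(c) [ðsf]: profile 3-3-3 — obeys.
(d) [sɣx]: profile 3-3-3 — obeys.
(e) [qmn]: profile 1-4-4 — obeys.
(f) [ðʒ]: profile 3-3 — obeys.
(g) [fŋ]: profile 3-4 — obeys.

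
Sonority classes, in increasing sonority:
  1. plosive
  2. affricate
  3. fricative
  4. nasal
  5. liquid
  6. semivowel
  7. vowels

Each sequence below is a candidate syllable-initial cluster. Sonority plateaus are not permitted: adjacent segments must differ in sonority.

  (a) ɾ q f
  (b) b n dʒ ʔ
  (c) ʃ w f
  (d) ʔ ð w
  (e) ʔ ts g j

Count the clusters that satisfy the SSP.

(a) sonority 5-1-3: ill-formed.
(b) sonority 1-4-2-1: ill-formed.
(c) sonority 3-6-3: ill-formed.
(d) sonority 1-3-6: well-formed.
(e) sonority 1-2-1-6: ill-formed.

1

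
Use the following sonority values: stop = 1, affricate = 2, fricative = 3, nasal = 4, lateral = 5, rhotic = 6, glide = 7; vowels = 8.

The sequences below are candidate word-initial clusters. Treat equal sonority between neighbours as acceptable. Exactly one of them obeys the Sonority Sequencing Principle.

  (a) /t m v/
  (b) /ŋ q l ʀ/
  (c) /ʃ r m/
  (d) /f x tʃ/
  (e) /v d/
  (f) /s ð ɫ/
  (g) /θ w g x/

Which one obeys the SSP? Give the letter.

(a) /t m v/: profile 1-4-3 — violates.
(b) /ŋ q l ʀ/: profile 4-1-5-6 — violates.
(c) /ʃ r m/: profile 3-6-4 — violates.
(d) /f x tʃ/: profile 3-3-2 — violates.
(e) /v d/: profile 3-1 — violates.
(f) /s ð ɫ/: profile 3-3-5 — obeys.
(g) /θ w g x/: profile 3-7-1-3 — violates.

f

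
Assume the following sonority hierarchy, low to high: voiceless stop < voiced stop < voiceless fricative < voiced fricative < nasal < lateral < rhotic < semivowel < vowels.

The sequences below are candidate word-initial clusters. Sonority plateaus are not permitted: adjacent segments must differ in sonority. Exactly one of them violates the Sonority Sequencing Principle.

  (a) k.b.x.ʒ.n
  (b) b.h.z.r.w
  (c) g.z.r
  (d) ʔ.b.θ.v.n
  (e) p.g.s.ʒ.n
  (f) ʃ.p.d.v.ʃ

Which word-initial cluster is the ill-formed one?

f

(a) 1-2-3-4-5 → obeys
(b) 2-3-4-7-8 → obeys
(c) 2-4-7 → obeys
(d) 1-2-3-4-5 → obeys
(e) 1-2-3-4-5 → obeys
(f) 3-1-2-4-3 → violates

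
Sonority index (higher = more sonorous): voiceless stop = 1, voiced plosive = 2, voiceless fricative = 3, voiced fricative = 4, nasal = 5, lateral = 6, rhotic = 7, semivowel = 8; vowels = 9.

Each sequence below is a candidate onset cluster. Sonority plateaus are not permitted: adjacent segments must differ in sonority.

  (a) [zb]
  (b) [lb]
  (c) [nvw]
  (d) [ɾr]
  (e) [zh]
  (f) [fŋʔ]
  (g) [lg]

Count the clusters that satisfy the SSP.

(a) [zb]: profile 4-2 — violates.
(b) [lb]: profile 6-2 — violates.
(c) [nvw]: profile 5-4-8 — violates.
(d) [ɾr]: profile 7-7 — violates.
(e) [zh]: profile 4-3 — violates.
(f) [fŋʔ]: profile 3-5-1 — violates.
(g) [lg]: profile 6-2 — violates.

0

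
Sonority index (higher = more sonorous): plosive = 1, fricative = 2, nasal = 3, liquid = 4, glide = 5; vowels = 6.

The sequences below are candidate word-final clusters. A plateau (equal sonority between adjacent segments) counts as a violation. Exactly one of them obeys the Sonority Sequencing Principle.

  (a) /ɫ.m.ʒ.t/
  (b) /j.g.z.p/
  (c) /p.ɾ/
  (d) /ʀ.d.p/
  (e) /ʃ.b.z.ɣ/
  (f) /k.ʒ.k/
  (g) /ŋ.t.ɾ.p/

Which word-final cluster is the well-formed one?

(a) /ɫ.m.ʒ.t/: profile 4-3-2-1 — obeys.
(b) /j.g.z.p/: profile 5-1-2-1 — violates.
(c) /p.ɾ/: profile 1-4 — violates.
(d) /ʀ.d.p/: profile 4-1-1 — violates.
(e) /ʃ.b.z.ɣ/: profile 2-1-2-2 — violates.
(f) /k.ʒ.k/: profile 1-2-1 — violates.
(g) /ŋ.t.ɾ.p/: profile 3-1-4-1 — violates.

a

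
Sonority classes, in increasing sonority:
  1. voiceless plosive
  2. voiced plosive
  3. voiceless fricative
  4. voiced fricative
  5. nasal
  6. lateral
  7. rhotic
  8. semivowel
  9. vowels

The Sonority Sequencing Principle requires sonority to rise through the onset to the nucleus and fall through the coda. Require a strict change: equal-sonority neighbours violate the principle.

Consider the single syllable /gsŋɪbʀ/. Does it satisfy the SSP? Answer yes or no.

no

Onset: /g/ is a voiced plosive (sonority 2), /s/ is a voiceless fricative (sonority 3), /ŋ/ is a nasal (sonority 5); then the nucleus /ɪ/ (sonority 9).
Onset profile 2-3-5-9 — rises to the nucleus.
Coda: /b/ is a voiced plosive (sonority 2), /ʀ/ is a rhotic (sonority 7).
Coda profile 9-2-7 — does not strictly fall throughout.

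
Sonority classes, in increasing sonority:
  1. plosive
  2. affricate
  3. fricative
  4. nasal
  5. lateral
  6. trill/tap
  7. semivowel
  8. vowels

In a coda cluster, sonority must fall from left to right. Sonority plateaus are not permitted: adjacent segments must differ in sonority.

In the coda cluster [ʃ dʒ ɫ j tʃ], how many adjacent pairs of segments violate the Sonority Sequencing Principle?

2

/ʃ/ — fricative, sonority 3.
/dʒ/ — affricate, sonority 2.
/ɫ/ — lateral, sonority 5.
/j/ — semivowel, sonority 7.
/tʃ/ — affricate, sonority 2.
/ʃ/→/dʒ/: 3→2 (falls) — ok.
/dʒ/→/ɫ/: 2→5 (does not fall) — violation.
/ɫ/→/j/: 5→7 (does not fall) — violation.
/j/→/tʃ/: 7→2 (falls) — ok.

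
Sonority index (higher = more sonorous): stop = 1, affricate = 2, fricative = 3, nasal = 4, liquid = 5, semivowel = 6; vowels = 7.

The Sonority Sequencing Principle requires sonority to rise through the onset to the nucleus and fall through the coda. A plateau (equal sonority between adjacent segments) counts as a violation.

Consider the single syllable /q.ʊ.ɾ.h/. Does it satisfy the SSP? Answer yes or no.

yes

Onset: /q/ is a stop (sonority 1); then the nucleus /ʊ/ (sonority 7).
Onset profile 1-7 — rises to the nucleus.
Coda: /ɾ/ is a liquid (sonority 5), /h/ is a fricative (sonority 3).
Coda profile 7-5-3 — falls from the nucleus.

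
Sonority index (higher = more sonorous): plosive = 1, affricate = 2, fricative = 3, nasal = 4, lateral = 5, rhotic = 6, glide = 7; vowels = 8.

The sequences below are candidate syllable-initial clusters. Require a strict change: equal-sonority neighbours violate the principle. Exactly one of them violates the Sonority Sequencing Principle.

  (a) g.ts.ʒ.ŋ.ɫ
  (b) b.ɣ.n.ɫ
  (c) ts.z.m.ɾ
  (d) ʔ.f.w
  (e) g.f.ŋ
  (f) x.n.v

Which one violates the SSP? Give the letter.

(a) g.ts.ʒ.ŋ.ɫ: profile 1-2-3-4-5 — obeys.
(b) b.ɣ.n.ɫ: profile 1-3-4-5 — obeys.
(c) ts.z.m.ɾ: profile 2-3-4-6 — obeys.
(d) ʔ.f.w: profile 1-3-7 — obeys.
(e) g.f.ŋ: profile 1-3-4 — obeys.
(f) x.n.v: profile 3-4-3 — violates.

f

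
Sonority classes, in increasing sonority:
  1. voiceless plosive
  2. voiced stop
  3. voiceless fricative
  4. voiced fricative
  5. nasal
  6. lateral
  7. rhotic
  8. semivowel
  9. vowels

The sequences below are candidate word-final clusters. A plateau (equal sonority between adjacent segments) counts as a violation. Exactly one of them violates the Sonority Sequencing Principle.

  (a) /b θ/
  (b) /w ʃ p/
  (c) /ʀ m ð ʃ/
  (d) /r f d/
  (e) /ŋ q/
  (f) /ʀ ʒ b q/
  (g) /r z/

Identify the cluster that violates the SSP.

a

(a) 2-3 → violates
(b) 8-3-1 → obeys
(c) 7-5-4-3 → obeys
(d) 7-3-2 → obeys
(e) 5-1 → obeys
(f) 7-4-2-1 → obeys
(g) 7-4 → obeys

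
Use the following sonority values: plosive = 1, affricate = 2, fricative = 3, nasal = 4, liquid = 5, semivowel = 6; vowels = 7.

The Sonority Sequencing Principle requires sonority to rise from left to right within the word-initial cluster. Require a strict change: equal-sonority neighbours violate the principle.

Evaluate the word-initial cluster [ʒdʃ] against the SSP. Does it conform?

no

/ʒ/ is a fricative (sonority 3).
/d/ is a plosive (sonority 1).
/ʃ/ is a fricative (sonority 3).
The profile is 3-1-3. Between /ʒ/ (3) and /d/ (1) sonority does not rise, so the cluster violates the SSP.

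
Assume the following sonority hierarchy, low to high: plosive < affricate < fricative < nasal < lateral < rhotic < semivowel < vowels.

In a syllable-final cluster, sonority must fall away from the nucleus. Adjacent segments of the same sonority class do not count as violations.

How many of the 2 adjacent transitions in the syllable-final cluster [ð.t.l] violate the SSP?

1

/ð/ is a fricative (sonority 3).
/t/ is a plosive (sonority 1).
/l/ is a lateral (sonority 5).
/ð/→/t/: 3→1 (falls) — ok.
/t/→/l/: 1→5 (does not fall) — violation.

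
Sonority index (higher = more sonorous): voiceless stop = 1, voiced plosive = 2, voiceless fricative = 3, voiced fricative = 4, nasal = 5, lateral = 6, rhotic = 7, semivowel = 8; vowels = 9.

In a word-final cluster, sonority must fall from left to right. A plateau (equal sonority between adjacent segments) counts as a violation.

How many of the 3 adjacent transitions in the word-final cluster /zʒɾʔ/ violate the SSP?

/z/ is a voiced fricative (sonority 4).
/ʒ/ is a voiced fricative (sonority 4).
/ɾ/ is a rhotic (sonority 7).
/ʔ/ is a voiceless stop (sonority 1).
/z/→/ʒ/: 4→4 (plateau) — violation.
/ʒ/→/ɾ/: 4→7 (does not fall) — violation.
/ɾ/→/ʔ/: 7→1 (falls) — ok.

2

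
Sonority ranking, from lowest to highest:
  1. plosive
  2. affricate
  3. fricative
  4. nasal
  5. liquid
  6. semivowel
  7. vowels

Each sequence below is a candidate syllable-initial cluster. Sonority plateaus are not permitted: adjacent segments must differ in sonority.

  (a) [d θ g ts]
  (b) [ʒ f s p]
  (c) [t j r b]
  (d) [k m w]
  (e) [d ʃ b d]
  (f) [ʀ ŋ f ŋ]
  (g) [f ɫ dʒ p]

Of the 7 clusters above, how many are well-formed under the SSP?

1

(a) 1-3-1-2 → violates
(b) 3-3-3-1 → violates
(c) 1-6-5-1 → violates
(d) 1-4-6 → obeys
(e) 1-3-1-1 → violates
(f) 5-4-3-4 → violates
(g) 3-5-2-1 → violates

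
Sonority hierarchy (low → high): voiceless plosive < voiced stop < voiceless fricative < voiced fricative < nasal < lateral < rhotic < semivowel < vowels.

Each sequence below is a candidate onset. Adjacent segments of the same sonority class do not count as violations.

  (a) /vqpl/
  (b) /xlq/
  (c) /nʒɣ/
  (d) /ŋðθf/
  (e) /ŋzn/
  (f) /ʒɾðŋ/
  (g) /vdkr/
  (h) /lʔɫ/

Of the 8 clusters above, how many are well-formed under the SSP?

0

(a) /vqpl/: profile 4-1-1-6 — violates.
(b) /xlq/: profile 3-6-1 — violates.
(c) /nʒɣ/: profile 5-4-4 — violates.
(d) /ŋðθf/: profile 5-4-3-3 — violates.
(e) /ŋzn/: profile 5-4-5 — violates.
(f) /ʒɾðŋ/: profile 4-7-4-5 — violates.
(g) /vdkr/: profile 4-2-1-7 — violates.
(h) /lʔɫ/: profile 6-1-6 — violates.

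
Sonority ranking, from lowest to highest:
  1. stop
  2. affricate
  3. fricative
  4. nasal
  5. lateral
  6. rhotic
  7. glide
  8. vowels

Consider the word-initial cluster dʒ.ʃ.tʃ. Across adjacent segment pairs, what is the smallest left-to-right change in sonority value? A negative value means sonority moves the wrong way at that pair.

-1

/dʒ/ is an affricate (sonority 2).
/ʃ/ is a fricative (sonority 3).
/tʃ/ is an affricate (sonority 2).
/dʒ/→/ʃ/: change +1.
/ʃ/→/tʃ/: change -1.
Minimum = -1.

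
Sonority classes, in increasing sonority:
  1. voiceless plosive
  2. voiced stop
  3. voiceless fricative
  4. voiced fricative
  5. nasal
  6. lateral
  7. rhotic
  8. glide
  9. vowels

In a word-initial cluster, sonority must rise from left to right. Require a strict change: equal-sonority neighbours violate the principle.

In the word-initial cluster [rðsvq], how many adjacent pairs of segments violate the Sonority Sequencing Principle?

3

/r/ — rhotic, sonority 7.
/ð/ — voiced fricative, sonority 4.
/s/ — voiceless fricative, sonority 3.
/v/ — voiced fricative, sonority 4.
/q/ — voiceless plosive, sonority 1.
/r/→/ð/: 7→4 (does not rise) — violation.
/ð/→/s/: 4→3 (does not rise) — violation.
/s/→/v/: 3→4 (rises) — ok.
/v/→/q/: 4→1 (does not rise) — violation.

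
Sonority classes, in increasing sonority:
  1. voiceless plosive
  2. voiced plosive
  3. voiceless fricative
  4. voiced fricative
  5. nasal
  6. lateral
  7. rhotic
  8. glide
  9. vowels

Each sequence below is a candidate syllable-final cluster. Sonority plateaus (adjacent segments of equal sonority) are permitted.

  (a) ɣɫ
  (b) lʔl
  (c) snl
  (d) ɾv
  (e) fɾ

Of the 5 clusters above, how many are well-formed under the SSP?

(a) ɣɫ: profile 4-6 — violates.
(b) lʔl: profile 6-1-6 — violates.
(c) snl: profile 3-5-6 — violates.
(d) ɾv: profile 7-4 — obeys.
(e) fɾ: profile 3-7 — violates.

1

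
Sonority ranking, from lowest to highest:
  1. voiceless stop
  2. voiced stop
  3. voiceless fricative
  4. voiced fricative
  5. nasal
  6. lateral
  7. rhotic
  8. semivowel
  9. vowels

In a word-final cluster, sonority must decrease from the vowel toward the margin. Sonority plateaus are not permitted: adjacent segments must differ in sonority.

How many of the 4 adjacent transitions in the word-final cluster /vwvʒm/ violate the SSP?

/v/ — voiced fricative, sonority 4.
/w/ — semivowel, sonority 8.
/v/ — voiced fricative, sonority 4.
/ʒ/ — voiced fricative, sonority 4.
/m/ — nasal, sonority 5.
/v/→/w/: 4→8 (does not fall) — violation.
/w/→/v/: 8→4 (falls) — ok.
/v/→/ʒ/: 4→4 (plateau) — violation.
/ʒ/→/m/: 4→5 (does not fall) — violation.

3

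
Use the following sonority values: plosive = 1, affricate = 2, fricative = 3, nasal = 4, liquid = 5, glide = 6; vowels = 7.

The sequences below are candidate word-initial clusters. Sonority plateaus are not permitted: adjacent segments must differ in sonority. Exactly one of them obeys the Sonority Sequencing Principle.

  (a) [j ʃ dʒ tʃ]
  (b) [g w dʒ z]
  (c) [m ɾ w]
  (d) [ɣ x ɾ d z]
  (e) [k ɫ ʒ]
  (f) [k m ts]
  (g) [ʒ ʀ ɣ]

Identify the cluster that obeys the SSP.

(a) 6-3-2-2 → violates
(b) 1-6-2-3 → violates
(c) 4-5-6 → obeys
(d) 3-3-5-1-3 → violates
(e) 1-5-3 → violates
(f) 1-4-2 → violates
(g) 3-5-3 → violates

c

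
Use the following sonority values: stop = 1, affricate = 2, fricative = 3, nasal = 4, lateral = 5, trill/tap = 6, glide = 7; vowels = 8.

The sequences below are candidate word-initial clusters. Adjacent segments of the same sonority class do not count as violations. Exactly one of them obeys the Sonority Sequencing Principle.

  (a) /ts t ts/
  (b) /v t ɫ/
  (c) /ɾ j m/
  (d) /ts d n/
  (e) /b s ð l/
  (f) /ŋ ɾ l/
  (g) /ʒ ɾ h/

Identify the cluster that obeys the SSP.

(a) /ts t ts/: profile 2-1-2 — violates.
(b) /v t ɫ/: profile 3-1-5 — violates.
(c) /ɾ j m/: profile 6-7-4 — violates.
(d) /ts d n/: profile 2-1-4 — violates.
(e) /b s ð l/: profile 1-3-3-5 — obeys.
(f) /ŋ ɾ l/: profile 4-6-5 — violates.
(g) /ʒ ɾ h/: profile 3-6-3 — violates.

e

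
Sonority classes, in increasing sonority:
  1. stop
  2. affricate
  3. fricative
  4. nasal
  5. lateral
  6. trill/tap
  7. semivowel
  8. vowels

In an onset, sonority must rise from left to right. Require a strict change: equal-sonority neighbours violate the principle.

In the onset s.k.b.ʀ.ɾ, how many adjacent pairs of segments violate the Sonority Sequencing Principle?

3

/s/ — fricative, sonority 3.
/k/ — stop, sonority 1.
/b/ — stop, sonority 1.
/ʀ/ — trill/tap, sonority 6.
/ɾ/ — trill/tap, sonority 6.
/s/→/k/: 3→1 (does not rise) — violation.
/k/→/b/: 1→1 (plateau) — violation.
/b/→/ʀ/: 1→6 (rises) — ok.
/ʀ/→/ɾ/: 6→6 (plateau) — violation.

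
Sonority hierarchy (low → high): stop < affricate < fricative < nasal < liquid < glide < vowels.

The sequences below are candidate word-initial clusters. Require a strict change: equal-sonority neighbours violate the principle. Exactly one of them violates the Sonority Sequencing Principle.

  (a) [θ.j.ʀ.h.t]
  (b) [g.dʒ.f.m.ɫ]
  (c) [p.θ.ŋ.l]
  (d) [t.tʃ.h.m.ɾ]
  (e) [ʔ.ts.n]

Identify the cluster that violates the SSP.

a

(a) 3-6-5-3-1 → violates
(b) 1-2-3-4-5 → obeys
(c) 1-3-4-5 → obeys
(d) 1-2-3-4-5 → obeys
(e) 1-2-4 → obeys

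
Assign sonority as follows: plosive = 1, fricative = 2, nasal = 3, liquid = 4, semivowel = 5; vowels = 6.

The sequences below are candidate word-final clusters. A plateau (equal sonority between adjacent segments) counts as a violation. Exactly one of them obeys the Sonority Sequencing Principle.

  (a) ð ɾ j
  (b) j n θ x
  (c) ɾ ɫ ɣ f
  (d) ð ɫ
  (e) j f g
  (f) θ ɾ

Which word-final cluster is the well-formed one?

e

(a) sonority 2-4-5: ill-formed.
(b) sonority 5-3-2-2: ill-formed.
(c) sonority 4-4-2-2: ill-formed.
(d) sonority 2-4: ill-formed.
(e) sonority 5-2-1: well-formed.
(f) sonority 2-4: ill-formed.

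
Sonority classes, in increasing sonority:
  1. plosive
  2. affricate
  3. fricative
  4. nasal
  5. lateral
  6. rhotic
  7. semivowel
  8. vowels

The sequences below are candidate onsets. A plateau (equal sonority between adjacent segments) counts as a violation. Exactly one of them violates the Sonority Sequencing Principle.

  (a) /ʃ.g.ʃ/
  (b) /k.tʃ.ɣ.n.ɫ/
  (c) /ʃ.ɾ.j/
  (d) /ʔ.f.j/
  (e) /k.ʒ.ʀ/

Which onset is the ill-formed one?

(a) sonority 3-1-3: ill-formed.
(b) sonority 1-2-3-4-5: well-formed.
(c) sonority 3-6-7: well-formed.
(d) sonority 1-3-7: well-formed.
(e) sonority 1-3-6: well-formed.

a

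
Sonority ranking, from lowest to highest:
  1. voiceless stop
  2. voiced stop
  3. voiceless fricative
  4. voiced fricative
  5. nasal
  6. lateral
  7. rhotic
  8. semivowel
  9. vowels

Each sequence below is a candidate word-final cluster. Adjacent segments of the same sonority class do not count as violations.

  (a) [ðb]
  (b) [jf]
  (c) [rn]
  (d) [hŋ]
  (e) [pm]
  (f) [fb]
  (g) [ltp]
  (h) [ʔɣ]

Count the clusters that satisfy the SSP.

(a) [ðb]: profile 4-2 — obeys.
(b) [jf]: profile 8-3 — obeys.
(c) [rn]: profile 7-5 — obeys.
(d) [hŋ]: profile 3-5 — violates.
(e) [pm]: profile 1-5 — violates.
(f) [fb]: profile 3-2 — obeys.
(g) [ltp]: profile 6-1-1 — obeys.
(h) [ʔɣ]: profile 1-4 — violates.

5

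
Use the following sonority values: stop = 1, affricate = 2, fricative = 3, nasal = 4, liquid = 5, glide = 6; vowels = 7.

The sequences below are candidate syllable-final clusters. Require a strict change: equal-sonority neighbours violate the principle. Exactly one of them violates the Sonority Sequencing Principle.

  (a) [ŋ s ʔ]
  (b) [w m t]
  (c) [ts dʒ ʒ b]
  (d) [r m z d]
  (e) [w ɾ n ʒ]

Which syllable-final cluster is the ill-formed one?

(a) sonority 4-3-1: well-formed.
(b) sonority 6-4-1: well-formed.
(c) sonority 2-2-3-1: ill-formed.
(d) sonority 5-4-3-1: well-formed.
(e) sonority 6-5-4-3: well-formed.

c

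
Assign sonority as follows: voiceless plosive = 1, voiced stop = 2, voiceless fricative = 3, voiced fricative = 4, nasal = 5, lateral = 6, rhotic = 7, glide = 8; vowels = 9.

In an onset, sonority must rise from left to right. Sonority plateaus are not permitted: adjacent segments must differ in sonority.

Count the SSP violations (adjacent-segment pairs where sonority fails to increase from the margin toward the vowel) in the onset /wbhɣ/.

1

/w/: glide = 8.
/b/: voiced stop = 2.
/h/: voiceless fricative = 3.
/ɣ/: voiced fricative = 4.
/w/→/b/: 8→2 (does not rise) — violation.
/b/→/h/: 2→3 (rises) — ok.
/h/→/ɣ/: 3→4 (rises) — ok.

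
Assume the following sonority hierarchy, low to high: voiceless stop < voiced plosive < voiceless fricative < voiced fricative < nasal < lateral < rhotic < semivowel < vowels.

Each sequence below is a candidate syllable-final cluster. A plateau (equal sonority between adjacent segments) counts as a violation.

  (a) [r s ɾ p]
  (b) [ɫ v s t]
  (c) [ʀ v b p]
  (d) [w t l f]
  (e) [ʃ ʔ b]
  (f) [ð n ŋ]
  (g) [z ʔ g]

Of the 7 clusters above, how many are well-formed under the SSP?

(a) sonority 7-3-7-1: ill-formed.
(b) sonority 6-4-3-1: well-formed.
(c) sonority 7-4-2-1: well-formed.
(d) sonority 8-1-6-3: ill-formed.
(e) sonority 3-1-2: ill-formed.
(f) sonority 4-5-5: ill-formed.
(g) sonority 4-1-2: ill-formed.

2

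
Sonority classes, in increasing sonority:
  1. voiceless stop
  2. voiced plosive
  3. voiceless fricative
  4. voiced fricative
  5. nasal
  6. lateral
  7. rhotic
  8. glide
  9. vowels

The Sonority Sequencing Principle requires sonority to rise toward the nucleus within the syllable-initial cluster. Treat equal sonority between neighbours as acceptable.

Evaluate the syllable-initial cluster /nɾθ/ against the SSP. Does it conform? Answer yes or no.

/n/ — nasal, sonority 5.
/ɾ/ — rhotic, sonority 7.
/θ/ — voiceless fricative, sonority 3.
The profile is 5-7-3. Between /ɾ/ (7) and /θ/ (3) sonority does not rise, so the cluster violates the SSP.

no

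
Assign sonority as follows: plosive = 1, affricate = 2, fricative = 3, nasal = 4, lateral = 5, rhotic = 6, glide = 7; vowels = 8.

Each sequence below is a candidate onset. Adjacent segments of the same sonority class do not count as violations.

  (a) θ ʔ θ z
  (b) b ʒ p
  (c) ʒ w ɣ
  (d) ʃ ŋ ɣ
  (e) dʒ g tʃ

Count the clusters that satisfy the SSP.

(a) 3-1-3-3 → violates
(b) 1-3-1 → violates
(c) 3-7-3 → violates
(d) 3-4-3 → violates
(e) 2-1-2 → violates

0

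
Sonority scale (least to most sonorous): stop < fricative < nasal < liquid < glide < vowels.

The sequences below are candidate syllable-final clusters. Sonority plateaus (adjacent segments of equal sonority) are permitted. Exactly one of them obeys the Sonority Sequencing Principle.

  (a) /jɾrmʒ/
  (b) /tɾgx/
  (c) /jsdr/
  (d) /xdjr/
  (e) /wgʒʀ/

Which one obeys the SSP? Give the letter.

a

(a) sonority 5-4-4-3-2: well-formed.
(b) sonority 1-4-1-2: ill-formed.
(c) sonority 5-2-1-4: ill-formed.
(d) sonority 2-1-5-4: ill-formed.
(e) sonority 5-1-2-4: ill-formed.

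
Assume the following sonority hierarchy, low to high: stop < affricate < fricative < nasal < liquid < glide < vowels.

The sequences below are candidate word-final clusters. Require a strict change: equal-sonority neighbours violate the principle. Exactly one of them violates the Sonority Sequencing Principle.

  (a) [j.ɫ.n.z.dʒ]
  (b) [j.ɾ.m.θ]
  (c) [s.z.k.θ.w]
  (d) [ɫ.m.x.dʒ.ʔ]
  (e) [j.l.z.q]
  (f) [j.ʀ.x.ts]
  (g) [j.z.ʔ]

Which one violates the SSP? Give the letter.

(a) 6-5-4-3-2 → obeys
(b) 6-5-4-3 → obeys
(c) 3-3-1-3-6 → violates
(d) 5-4-3-2-1 → obeys
(e) 6-5-3-1 → obeys
(f) 6-5-3-2 → obeys
(g) 6-3-1 → obeys

c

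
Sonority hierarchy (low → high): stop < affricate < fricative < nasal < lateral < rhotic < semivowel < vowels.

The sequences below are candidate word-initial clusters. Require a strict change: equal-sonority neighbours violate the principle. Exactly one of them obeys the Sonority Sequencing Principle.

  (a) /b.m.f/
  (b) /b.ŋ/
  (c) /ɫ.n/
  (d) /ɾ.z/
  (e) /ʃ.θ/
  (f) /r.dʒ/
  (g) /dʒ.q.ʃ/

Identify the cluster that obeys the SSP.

b

(a) 1-4-3 → violates
(b) 1-4 → obeys
(c) 5-4 → violates
(d) 6-3 → violates
(e) 3-3 → violates
(f) 6-2 → violates
(g) 2-1-3 → violates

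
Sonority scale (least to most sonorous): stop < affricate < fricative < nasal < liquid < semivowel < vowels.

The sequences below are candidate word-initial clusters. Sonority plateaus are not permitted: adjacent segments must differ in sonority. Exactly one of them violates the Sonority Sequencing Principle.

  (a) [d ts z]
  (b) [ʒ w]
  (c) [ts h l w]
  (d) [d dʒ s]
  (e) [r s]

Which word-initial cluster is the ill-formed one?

e

(a) sonority 1-2-3: well-formed.
(b) sonority 3-6: well-formed.
(c) sonority 2-3-5-6: well-formed.
(d) sonority 1-2-3: well-formed.
(e) sonority 5-3: ill-formed.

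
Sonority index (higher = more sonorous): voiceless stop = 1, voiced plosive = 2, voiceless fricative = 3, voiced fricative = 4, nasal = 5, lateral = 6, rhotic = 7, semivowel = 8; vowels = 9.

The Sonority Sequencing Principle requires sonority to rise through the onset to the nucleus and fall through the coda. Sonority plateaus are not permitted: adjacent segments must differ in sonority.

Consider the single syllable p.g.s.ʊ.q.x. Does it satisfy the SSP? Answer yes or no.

Onset: /p/ is a voiceless stop (sonority 1), /g/ is a voiced plosive (sonority 2), /s/ is a voiceless fricative (sonority 3); then the nucleus /ʊ/ (sonority 9).
Onset profile 1-2-3-9 — rises to the nucleus.
Coda: /q/ is a voiceless stop (sonority 1), /x/ is a voiceless fricative (sonority 3).
Coda profile 9-1-3 — does not strictly fall throughout.

no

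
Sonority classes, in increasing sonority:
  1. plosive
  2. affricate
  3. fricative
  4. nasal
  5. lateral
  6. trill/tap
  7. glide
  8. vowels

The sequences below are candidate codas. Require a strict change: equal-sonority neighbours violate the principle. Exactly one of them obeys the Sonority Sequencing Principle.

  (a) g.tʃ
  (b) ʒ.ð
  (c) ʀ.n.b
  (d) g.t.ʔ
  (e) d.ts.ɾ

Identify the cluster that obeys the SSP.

(a) 1-2 → violates
(b) 3-3 → violates
(c) 6-4-1 → obeys
(d) 1-1-1 → violates
(e) 1-2-6 → violates

c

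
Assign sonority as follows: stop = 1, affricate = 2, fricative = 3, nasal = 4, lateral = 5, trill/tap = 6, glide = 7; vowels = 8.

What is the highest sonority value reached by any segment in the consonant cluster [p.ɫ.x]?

5

/p/: stop = 1.
/ɫ/: lateral = 5.
/x/: fricative = 3.
The maximum is 5.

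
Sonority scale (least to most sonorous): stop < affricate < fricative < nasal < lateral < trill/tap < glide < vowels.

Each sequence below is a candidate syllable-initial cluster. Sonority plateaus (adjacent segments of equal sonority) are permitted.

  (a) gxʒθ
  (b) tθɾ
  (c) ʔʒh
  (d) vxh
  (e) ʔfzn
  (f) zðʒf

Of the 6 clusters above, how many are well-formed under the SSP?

6

(a) gxʒθ: profile 1-3-3-3 — obeys.
(b) tθɾ: profile 1-3-6 — obeys.
(c) ʔʒh: profile 1-3-3 — obeys.
(d) vxh: profile 3-3-3 — obeys.
(e) ʔfzn: profile 1-3-3-4 — obeys.
(f) zðʒf: profile 3-3-3-3 — obeys.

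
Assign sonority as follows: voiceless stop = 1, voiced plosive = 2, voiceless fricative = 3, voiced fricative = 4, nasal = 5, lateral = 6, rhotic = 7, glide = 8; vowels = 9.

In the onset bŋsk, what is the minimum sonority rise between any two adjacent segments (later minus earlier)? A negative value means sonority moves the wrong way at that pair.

/b/: voiced plosive = 2.
/ŋ/: nasal = 5.
/s/: voiceless fricative = 3.
/k/: voiceless stop = 1.
/b/→/ŋ/: change +3.
/ŋ/→/s/: change -2.
/s/→/k/: change -2.
Minimum = -2.

-2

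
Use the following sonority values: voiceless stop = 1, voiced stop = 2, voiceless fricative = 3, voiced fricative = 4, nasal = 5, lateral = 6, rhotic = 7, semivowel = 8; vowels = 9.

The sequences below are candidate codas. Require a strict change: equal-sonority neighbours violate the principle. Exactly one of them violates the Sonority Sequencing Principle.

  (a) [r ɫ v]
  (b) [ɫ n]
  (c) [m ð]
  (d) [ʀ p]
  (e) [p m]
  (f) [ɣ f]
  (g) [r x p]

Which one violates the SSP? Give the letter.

e

(a) 7-6-4 → obeys
(b) 6-5 → obeys
(c) 5-4 → obeys
(d) 7-1 → obeys
(e) 1-5 → violates
(f) 4-3 → obeys
(g) 7-3-1 → obeys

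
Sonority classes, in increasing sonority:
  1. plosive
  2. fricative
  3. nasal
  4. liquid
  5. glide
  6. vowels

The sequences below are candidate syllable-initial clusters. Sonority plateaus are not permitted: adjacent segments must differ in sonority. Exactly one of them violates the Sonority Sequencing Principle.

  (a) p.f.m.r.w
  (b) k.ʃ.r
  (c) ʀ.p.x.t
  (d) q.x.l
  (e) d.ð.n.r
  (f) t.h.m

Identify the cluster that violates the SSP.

c

(a) p.f.m.r.w: profile 1-2-3-4-5 — obeys.
(b) k.ʃ.r: profile 1-2-4 — obeys.
(c) ʀ.p.x.t: profile 4-1-2-1 — violates.
(d) q.x.l: profile 1-2-4 — obeys.
(e) d.ð.n.r: profile 1-2-3-4 — obeys.
(f) t.h.m: profile 1-2-3 — obeys.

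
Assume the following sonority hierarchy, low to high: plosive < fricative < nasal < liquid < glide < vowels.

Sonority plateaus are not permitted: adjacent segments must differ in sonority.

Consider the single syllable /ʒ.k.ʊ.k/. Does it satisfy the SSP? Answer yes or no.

no

Onset: /ʒ/ is a fricative (sonority 2), /k/ is a plosive (sonority 1); then the nucleus /ʊ/ (sonority 6).
Onset profile 2-1-6 — does not strictly rise throughout.
Coda: /k/ is a plosive (sonority 1).
Coda profile 6-1 — falls from the nucleus.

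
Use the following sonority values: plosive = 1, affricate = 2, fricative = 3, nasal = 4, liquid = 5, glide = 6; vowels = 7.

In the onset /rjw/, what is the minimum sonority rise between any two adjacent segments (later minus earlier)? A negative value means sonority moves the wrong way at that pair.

0

/r/: liquid = 5.
/j/: glide = 6.
/w/: glide = 6.
/r/→/j/: change +1.
/j/→/w/: change +0.
Minimum = 0.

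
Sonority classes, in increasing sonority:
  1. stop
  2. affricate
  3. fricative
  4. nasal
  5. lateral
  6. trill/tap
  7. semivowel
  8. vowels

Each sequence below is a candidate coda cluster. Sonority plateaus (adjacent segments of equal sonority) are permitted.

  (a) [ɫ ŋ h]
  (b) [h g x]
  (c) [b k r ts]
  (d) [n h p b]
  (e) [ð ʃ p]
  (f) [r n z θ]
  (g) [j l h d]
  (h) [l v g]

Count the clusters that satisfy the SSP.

(a) [ɫ ŋ h]: profile 5-4-3 — obeys.
(b) [h g x]: profile 3-1-3 — violates.
(c) [b k r ts]: profile 1-1-6-2 — violates.
(d) [n h p b]: profile 4-3-1-1 — obeys.
(e) [ð ʃ p]: profile 3-3-1 — obeys.
(f) [r n z θ]: profile 6-4-3-3 — obeys.
(g) [j l h d]: profile 7-5-3-1 — obeys.
(h) [l v g]: profile 5-3-1 — obeys.

6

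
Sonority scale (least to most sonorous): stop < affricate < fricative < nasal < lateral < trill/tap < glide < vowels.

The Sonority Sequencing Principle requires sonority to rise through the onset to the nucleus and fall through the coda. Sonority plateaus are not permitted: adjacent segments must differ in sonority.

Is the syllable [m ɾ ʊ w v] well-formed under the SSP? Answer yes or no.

Onset: /m/ is a nasal (sonority 4), /ɾ/ is a trill/tap (sonority 6); then the nucleus /ʊ/ (sonority 8).
Onset profile 4-6-8 — rises to the nucleus.
Coda: /w/ is a glide (sonority 7), /v/ is a fricative (sonority 3).
Coda profile 8-7-3 — falls from the nucleus.

yes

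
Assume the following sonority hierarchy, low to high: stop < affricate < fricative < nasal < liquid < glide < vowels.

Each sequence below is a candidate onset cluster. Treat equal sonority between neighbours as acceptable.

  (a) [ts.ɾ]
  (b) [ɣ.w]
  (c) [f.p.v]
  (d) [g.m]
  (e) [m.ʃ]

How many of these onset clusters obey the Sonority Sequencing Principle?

(a) [ts.ɾ]: profile 2-5 — obeys.
(b) [ɣ.w]: profile 3-6 — obeys.
(c) [f.p.v]: profile 3-1-3 — violates.
(d) [g.m]: profile 1-4 — obeys.
(e) [m.ʃ]: profile 4-3 — violates.

3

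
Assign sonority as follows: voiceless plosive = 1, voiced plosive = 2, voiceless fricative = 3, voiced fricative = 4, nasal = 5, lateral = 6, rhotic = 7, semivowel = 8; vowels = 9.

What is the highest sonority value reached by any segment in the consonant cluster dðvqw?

/d/: voiced plosive = 2.
/ð/: voiced fricative = 4.
/v/: voiced fricative = 4.
/q/: voiceless plosive = 1.
/w/: semivowel = 8.
The maximum is 8.

8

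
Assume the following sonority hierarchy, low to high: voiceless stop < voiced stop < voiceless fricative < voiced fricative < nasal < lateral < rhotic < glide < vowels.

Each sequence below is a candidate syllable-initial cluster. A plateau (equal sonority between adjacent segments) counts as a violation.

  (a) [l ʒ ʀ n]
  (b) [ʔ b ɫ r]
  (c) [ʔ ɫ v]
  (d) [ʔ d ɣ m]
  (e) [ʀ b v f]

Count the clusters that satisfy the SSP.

2

(a) 6-4-7-5 → violates
(b) 1-2-6-7 → obeys
(c) 1-6-4 → violates
(d) 1-2-4-5 → obeys
(e) 7-2-4-3 → violates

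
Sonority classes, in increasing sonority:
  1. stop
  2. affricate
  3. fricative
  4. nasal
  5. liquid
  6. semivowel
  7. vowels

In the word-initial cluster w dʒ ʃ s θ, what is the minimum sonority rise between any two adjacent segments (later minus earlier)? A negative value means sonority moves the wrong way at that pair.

-4

/w/ is a semivowel (sonority 6).
/dʒ/ is an affricate (sonority 2).
/ʃ/ is a fricative (sonority 3).
/s/ is a fricative (sonority 3).
/θ/ is a fricative (sonority 3).
/w/→/dʒ/: change -4.
/dʒ/→/ʃ/: change +1.
/ʃ/→/s/: change +0.
/s/→/θ/: change +0.
Minimum = -4.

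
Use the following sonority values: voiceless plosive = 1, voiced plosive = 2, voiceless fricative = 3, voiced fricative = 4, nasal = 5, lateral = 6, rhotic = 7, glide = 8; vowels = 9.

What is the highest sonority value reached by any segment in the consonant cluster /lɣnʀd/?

/l/: lateral = 6.
/ɣ/: voiced fricative = 4.
/n/: nasal = 5.
/ʀ/: rhotic = 7.
/d/: voiced plosive = 2.
The maximum is 7.

7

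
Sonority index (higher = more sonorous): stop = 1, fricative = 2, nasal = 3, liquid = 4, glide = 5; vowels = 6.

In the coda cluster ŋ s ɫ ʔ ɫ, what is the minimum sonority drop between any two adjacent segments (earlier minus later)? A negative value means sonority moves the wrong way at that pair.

-3

/ŋ/: nasal = 3.
/s/: fricative = 2.
/ɫ/: liquid = 4.
/ʔ/: stop = 1.
/ɫ/: liquid = 4.
/ŋ/→/s/: change +1.
/s/→/ɫ/: change -2.
/ɫ/→/ʔ/: change +3.
/ʔ/→/ɫ/: change -3.
Minimum = -3.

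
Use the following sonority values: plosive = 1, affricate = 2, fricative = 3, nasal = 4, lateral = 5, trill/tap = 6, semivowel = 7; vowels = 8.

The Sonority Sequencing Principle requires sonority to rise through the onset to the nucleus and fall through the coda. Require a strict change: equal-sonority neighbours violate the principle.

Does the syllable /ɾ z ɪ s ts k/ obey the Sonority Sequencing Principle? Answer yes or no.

Onset: /ɾ/ is a trill/tap (sonority 6), /z/ is a fricative (sonority 3); then the nucleus /ɪ/ (sonority 8).
Onset profile 6-3-8 — does not strictly rise throughout.
Coda: /s/ is a fricative (sonority 3), /ts/ is an affricate (sonority 2), /k/ is a plosive (sonority 1).
Coda profile 8-3-2-1 — falls from the nucleus.

no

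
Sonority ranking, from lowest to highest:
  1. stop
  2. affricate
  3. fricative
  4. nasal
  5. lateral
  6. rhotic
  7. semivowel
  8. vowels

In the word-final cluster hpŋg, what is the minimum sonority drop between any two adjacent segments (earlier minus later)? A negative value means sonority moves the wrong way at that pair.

-3

/h/: fricative = 3.
/p/: stop = 1.
/ŋ/: nasal = 4.
/g/: stop = 1.
/h/→/p/: change +2.
/p/→/ŋ/: change -3.
/ŋ/→/g/: change +3.
Minimum = -3.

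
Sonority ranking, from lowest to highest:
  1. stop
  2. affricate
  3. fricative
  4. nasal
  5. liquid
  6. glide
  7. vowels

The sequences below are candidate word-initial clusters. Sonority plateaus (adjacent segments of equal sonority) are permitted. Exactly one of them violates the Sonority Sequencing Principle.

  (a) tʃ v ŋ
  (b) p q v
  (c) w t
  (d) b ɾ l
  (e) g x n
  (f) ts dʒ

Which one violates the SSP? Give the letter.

c

(a) sonority 2-3-4: well-formed.
(b) sonority 1-1-3: well-formed.
(c) sonority 6-1: ill-formed.
(d) sonority 1-5-5: well-formed.
(e) sonority 1-3-4: well-formed.
(f) sonority 2-2: well-formed.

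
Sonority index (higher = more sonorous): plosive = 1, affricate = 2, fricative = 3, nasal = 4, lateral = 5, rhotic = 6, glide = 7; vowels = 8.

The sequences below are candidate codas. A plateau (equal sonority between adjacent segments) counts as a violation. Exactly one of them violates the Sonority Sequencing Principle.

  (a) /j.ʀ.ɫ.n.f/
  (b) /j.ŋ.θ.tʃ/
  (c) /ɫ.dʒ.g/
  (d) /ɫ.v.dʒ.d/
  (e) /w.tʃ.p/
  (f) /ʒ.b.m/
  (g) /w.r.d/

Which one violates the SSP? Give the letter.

(a) sonority 7-6-5-4-3: well-formed.
(b) sonority 7-4-3-2: well-formed.
(c) sonority 5-2-1: well-formed.
(d) sonority 5-3-2-1: well-formed.
(e) sonority 7-2-1: well-formed.
(f) sonority 3-1-4: ill-formed.
(g) sonority 7-6-1: well-formed.

f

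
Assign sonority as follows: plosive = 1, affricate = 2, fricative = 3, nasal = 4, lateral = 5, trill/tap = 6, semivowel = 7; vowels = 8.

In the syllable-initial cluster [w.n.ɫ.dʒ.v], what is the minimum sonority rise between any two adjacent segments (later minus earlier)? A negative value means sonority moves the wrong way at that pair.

-3

/w/: semivowel = 7.
/n/: nasal = 4.
/ɫ/: lateral = 5.
/dʒ/: affricate = 2.
/v/: fricative = 3.
/w/→/n/: change -3.
/n/→/ɫ/: change +1.
/ɫ/→/dʒ/: change -3.
/dʒ/→/v/: change +1.
Minimum = -3.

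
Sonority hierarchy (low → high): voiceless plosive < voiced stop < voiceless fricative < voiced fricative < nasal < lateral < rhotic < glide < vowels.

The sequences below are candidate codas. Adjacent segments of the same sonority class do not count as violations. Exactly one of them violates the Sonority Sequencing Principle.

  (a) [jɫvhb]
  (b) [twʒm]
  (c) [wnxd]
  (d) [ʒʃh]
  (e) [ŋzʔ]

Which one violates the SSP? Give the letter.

(a) 8-6-4-3-2 → obeys
(b) 1-8-4-5 → violates
(c) 8-5-3-2 → obeys
(d) 4-3-3 → obeys
(e) 5-4-1 → obeys

b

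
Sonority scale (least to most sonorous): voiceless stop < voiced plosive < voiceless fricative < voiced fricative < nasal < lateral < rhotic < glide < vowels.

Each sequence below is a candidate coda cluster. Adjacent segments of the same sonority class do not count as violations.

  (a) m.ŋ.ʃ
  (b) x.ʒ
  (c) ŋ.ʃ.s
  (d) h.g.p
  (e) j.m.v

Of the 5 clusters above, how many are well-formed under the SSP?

(a) m.ŋ.ʃ: profile 5-5-3 — obeys.
(b) x.ʒ: profile 3-4 — violates.
(c) ŋ.ʃ.s: profile 5-3-3 — obeys.
(d) h.g.p: profile 3-2-1 — obeys.
(e) j.m.v: profile 8-5-4 — obeys.

4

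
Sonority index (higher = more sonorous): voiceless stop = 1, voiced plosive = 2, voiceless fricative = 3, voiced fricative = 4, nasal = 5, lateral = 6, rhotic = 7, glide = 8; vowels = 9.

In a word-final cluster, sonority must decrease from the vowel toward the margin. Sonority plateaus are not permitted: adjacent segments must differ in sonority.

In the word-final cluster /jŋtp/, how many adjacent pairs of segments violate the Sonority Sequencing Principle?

/j/ — glide, sonority 8.
/ŋ/ — nasal, sonority 5.
/t/ — voiceless stop, sonority 1.
/p/ — voiceless stop, sonority 1.
/j/→/ŋ/: 8→5 (falls) — ok.
/ŋ/→/t/: 5→1 (falls) — ok.
/t/→/p/: 1→1 (plateau) — violation.

1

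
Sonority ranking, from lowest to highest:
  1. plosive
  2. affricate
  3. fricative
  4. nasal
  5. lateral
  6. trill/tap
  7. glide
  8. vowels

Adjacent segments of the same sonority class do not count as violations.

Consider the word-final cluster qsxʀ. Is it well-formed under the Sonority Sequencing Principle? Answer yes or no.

no

/q/: plosive = 1.
/s/: fricative = 3.
/x/: fricative = 3.
/ʀ/: trill/tap = 6.
The profile is 1-3-3-6. Between /q/ (1) and /s/ (3) sonority does not fall, so the cluster violates the SSP.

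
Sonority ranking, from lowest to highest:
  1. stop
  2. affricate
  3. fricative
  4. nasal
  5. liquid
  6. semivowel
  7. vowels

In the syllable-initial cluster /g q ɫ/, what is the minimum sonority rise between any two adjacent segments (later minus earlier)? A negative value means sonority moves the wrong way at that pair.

0

/g/: stop = 1.
/q/: stop = 1.
/ɫ/: liquid = 5.
/g/→/q/: change +0.
/q/→/ɫ/: change +4.
Minimum = 0.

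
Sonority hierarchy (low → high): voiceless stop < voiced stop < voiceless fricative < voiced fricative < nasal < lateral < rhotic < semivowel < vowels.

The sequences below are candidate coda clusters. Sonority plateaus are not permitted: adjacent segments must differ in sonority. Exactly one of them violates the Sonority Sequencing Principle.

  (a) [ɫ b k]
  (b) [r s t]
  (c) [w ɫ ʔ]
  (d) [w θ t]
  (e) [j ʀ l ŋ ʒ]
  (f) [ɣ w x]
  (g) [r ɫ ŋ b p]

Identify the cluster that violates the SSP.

(a) 6-2-1 → obeys
(b) 7-3-1 → obeys
(c) 8-6-1 → obeys
(d) 8-3-1 → obeys
(e) 8-7-6-5-4 → obeys
(f) 4-8-3 → violates
(g) 7-6-5-2-1 → obeys

f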